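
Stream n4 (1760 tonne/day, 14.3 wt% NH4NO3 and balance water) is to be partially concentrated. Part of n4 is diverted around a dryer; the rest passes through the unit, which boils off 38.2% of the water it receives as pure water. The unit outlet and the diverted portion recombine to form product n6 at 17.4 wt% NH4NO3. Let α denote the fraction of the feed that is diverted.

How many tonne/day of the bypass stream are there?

All 1760×0.143 = 251.68 tonne/day of NH4NO3 reaches n6, so n6 = 251.68/0.174 = 1446.4 tonne/day and vapour = 313.56 tonne/day.
The evaporator receives (1−α)·1760 of feed at 0.857 water and removes 0.382 of that water:
0.382×0.857×(1−α)×1760 = 313.56
(1−α) = 313.56/576.18 = 0.5442;  α = 0.4558.
Bypass flow = 0.4558×1760 = 802.19 tonne/day.

802.2 tonne/day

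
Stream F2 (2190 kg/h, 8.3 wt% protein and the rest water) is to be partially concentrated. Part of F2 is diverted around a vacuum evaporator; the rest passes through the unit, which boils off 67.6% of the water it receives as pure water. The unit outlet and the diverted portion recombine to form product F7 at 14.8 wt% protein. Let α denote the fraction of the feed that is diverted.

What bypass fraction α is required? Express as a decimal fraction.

0.292

All 2190×0.083 = 181.77 kg/h of protein reaches F7, so F7 = 181.77/0.148 = 1228.2 kg/h and vapour = 961.82 kg/h.
The evaporator receives (1−α)·2190 of feed at 0.917 water and removes 0.676 of that water:
0.676×0.917×(1−α)×2190 = 961.82
(1−α) = 961.82/1357.6 = 0.7085;  α = 0.2915.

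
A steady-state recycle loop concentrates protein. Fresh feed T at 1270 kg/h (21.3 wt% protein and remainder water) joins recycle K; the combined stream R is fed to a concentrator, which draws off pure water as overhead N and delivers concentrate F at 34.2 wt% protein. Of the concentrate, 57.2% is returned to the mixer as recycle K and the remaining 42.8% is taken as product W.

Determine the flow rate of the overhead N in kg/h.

Overall protein balance (none leaves overhead): protein in fresh feed = protein in product, i.e. 1270×0.213 = (1−0.572)·F·0.342.
F = 270.51/(0.342×0.428) = 1848 kg/h.
Recycle K = 0.572×1848 = 1057.1 kg/h.
Combined feed R = 1270 + 1057.1 = 2327.1 kg/h.
Overhead N = R − F = 2327.1 − 1848 = 479.04 kg/h.

479 kg/h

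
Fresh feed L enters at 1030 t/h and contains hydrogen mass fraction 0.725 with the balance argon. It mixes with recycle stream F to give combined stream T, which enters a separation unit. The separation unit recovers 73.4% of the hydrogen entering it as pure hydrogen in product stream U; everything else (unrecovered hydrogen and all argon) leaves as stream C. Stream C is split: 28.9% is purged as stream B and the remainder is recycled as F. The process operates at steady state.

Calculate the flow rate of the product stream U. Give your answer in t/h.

676 t/h

hydrogen in T: m_A = 1030×0.725 + (1−0.289)·(1−0.734)·m_A, so m_A = 746.75/0.8109 = 920.92 t/h.
Product U = 0.734×920.92 = 675.96 t/h.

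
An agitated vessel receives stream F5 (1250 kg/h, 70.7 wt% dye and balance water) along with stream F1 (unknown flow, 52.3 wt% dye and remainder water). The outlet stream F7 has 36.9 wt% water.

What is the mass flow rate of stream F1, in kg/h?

Let F1 be the unknown flow. Total out = 1250 + F1.
water balance: 366.25 + 0.477·F1 = 0.369·(1250 + F1)
(0.477 − 0.369)·F1 = 0.369×1250 − 366.25 = 95
F1 = 95 / 0.108 = 879.63 kg/h

879.6 kg/h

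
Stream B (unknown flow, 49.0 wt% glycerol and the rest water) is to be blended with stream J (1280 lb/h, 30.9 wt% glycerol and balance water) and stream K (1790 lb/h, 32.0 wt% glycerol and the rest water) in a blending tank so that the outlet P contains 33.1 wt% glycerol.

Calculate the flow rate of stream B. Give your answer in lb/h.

300.9 lb/h

Let B be the unknown flow. Total out = 3070 + B.
glycerol balance: 968.32 + 0.490·B = 0.331·(3070 + B)
(0.490 − 0.331)·B = 0.331×3070 − 968.32 = 47.85
B = 47.85 / 0.159 = 300.94 lb/h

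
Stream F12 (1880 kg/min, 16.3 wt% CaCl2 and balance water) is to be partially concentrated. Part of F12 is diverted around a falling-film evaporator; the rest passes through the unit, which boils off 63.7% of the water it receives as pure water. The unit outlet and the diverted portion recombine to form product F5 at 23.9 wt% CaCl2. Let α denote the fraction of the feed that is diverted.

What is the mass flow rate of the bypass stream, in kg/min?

All 1880×0.163 = 306.44 kg/min of CaCl2 reaches F5, so F5 = 306.44/0.239 = 1282.2 kg/min and vapour = 597.82 kg/min.
The evaporator receives (1−α)·1880 of feed at 0.837 water and removes 0.637 of that water:
0.637×0.837×(1−α)×1880 = 597.82
(1−α) = 597.82/1002.4 = 0.5964;  α = 0.4036.
Bypass flow = 0.4036×1880 = 758.73 kg/min.

758.7 kg/min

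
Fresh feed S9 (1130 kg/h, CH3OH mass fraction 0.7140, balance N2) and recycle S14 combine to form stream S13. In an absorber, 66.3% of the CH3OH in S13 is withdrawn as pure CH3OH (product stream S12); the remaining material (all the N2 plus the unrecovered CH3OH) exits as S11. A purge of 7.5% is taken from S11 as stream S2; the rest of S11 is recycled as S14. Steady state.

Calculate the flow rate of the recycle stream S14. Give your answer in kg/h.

4351 kg/h

N2 enters only via S9 and leaves only via the purge: 1130×0.286 = 0.075×(N2 in S11), and the absorber passes all N2, so N2 in S13 = N2 in S11 = 4309.1 kg/h.
CH3OH in S13: m_A = 1130×0.714 + (1−0.075)·(1−0.663)·m_A, so m_A = 806.82/0.6883 = 1172.2 kg/h.
S11 = (1−0.663)×1172.2 + 4309.1 = 4704.1 kg/h.
Recycle S14 = (1−0.075)×4704.1 = 4351.3 kg/h.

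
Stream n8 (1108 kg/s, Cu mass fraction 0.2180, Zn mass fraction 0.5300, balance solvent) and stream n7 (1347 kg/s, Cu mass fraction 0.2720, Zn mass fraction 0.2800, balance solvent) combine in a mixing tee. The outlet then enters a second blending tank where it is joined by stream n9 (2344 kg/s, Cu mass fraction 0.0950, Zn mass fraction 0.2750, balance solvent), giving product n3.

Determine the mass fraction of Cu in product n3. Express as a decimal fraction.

Overall, product flow = 4799 kg/s.
Cu in = 1108×0.218 + 1347×0.272 + 2344×0.095 = 830.61 kg/s.
Cu fraction in n3 = 0.1731.

0.1731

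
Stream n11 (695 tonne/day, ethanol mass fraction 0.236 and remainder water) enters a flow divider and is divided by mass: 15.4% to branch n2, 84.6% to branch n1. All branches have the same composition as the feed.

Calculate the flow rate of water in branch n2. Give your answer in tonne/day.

81.77 tonne/day

Branch n2 total = 0.154×695 = 107.03 tonne/day.
water in n2 = 0.764×107.03 = 81.771 tonne/day.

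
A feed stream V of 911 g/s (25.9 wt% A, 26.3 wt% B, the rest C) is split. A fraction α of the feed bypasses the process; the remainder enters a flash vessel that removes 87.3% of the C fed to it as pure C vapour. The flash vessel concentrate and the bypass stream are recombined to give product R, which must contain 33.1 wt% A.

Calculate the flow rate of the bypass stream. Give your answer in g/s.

All 911×0.259 = 235.95 g/s of A reaches R, so R = 235.95/0.331 = 712.84 g/s and vapour = 198.16 g/s.
The evaporator receives (1−α)·911 of feed at 0.478 C and removes 0.873 of that C:
0.873×0.478×(1−α)×911 = 198.16
(1−α) = 198.16/380.15 = 0.5213;  α = 0.4787.
Bypass flow = 0.4787×911 = 436.12 g/s.

436.1 g/s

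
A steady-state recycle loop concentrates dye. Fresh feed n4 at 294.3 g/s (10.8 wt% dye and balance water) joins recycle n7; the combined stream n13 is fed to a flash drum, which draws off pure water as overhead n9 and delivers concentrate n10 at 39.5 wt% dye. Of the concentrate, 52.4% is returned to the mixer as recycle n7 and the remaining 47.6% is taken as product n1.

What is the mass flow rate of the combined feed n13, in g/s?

Overall dye balance (none leaves overhead): dye in fresh feed = dye in product, i.e. 294.3×0.108 = (1−0.524)·n10·0.395.
n10 = 31.784/(0.395×0.476) = 169.05 g/s.
Recycle n7 = 0.524×169.05 = 88.581 g/s.
Combined feed n13 = 294.3 + 88.581 = 382.88 g/s.

382.9 g/s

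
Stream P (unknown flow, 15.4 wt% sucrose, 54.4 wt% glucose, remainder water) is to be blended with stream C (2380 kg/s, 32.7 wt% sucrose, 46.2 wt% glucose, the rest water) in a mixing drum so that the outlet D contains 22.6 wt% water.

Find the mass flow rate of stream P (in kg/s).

469.7 kg/s

Let P be the unknown flow. Total out = 2380 + P.
water balance: 502.18 + 0.302·P = 0.226·(2380 + P)
(0.302 − 0.226)·P = 0.226×2380 − 502.18 = 35.7
P = 35.7 / 0.076 = 469.74 kg/s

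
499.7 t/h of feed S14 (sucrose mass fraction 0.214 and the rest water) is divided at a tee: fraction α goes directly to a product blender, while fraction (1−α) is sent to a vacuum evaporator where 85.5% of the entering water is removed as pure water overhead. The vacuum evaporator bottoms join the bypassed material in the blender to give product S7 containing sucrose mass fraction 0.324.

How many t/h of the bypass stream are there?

All 499.7×0.214 = 106.94 t/h of sucrose reaches S7, so S7 = 106.94/0.324 = 330.05 t/h and vapour = 169.65 t/h.
The evaporator receives (1−α)·499.7 of feed at 0.786 water and removes 0.855 of that water:
0.855×0.786×(1−α)×499.7 = 169.65
(1−α) = 169.65/335.81 = 0.5052;  α = 0.4948.
Bypass flow = 0.4948×499.7 = 247.25 t/h.

247.3 t/h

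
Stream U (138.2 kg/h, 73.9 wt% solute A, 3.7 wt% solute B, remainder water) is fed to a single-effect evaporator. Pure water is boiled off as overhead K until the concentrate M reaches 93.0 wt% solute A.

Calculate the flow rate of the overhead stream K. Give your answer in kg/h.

28.38 kg/h

solute A is conserved: 138.2×0.739 = 102.13 kg/h all reports to the concentrate.
Concentrate = 102.13/(target fraction) = 109.82 kg/h.
Overhead = 138.2 − 109.82 = 28.383 kg/h.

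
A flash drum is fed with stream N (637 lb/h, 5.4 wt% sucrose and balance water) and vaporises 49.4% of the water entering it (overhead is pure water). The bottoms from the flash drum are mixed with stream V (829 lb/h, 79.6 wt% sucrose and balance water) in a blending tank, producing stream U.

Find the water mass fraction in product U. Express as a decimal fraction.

0.4057

Vapour removed = 0.494×0.946×637 = 297.69 lb/h; concentrate = 339.31 lb/h.
water reaching the mixer = 304.92 (from concentrate) + 829×0.204 = 474.03 lb/h.
Product flow = 339.31 + 829 = 1168.3 lb/h; water fraction = 0.4057.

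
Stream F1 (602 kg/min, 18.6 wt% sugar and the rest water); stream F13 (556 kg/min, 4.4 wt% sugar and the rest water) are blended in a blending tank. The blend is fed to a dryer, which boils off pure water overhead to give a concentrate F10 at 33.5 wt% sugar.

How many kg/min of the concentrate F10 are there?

sugar entering = 602×0.186 + 556×0.044 = 136.44 kg/min.
All sugar reports to F10, so F10 = 136.44/0.335 = 407.27 kg/min.

407.3 kg/min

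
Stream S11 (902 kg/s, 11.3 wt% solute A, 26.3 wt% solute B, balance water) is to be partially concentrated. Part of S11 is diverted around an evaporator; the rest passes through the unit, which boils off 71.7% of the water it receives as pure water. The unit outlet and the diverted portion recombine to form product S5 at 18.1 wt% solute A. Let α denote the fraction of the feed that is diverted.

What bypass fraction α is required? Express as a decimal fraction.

All 902×0.113 = 101.93 kg/s of solute A reaches S5, so S5 = 101.93/0.181 = 563.13 kg/s and vapour = 338.87 kg/s.
The evaporator receives (1−α)·902 of feed at 0.624 water and removes 0.717 of that water:
0.717×0.624×(1−α)×902 = 338.87
(1−α) = 338.87/403.56 = 0.8397;  α = 0.1603.

0.160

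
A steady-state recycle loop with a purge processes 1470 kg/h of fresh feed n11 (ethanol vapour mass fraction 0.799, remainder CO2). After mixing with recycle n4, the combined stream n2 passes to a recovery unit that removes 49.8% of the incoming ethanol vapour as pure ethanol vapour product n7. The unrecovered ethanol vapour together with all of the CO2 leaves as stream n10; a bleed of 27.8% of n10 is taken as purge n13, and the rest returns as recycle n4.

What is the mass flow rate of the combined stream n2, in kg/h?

2905 kg/h

CO2 enters only via n11 and leaves only via the purge: 1470×0.201 = 0.278×(CO2 in n10), and the recovery unit passes all CO2, so CO2 in n2 = CO2 in n10 = 1062.8 kg/h.
ethanol vapour in n2: m_A = 1470×0.799 + (1−0.278)·(1−0.498)·m_A, so m_A = 1174.5/0.6376 = 1842.2 kg/h.
n2 = 1842.2 + 1062.8 = 2905.1 kg/h.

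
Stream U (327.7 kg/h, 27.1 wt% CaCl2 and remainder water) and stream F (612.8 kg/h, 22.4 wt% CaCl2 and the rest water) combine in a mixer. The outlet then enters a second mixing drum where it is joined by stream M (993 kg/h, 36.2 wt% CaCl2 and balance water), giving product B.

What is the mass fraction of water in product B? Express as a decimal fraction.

0.697

Overall, product flow = 1933.5 kg/h.
water in = 327.7×0.729 + 612.8×0.776 + 993×0.638 = 1348 kg/h.
water fraction in B = 0.697.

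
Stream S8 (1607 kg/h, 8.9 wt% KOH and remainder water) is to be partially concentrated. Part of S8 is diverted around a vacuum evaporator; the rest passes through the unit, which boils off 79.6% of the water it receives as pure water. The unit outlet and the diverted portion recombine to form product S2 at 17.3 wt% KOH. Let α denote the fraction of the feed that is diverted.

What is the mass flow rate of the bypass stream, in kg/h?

All 1607×0.089 = 143.02 kg/h of KOH reaches S2, so S2 = 143.02/0.173 = 826.72 kg/h and vapour = 780.28 kg/h.
The evaporator receives (1−α)·1607 of feed at 0.911 water and removes 0.796 of that water:
0.796×0.911×(1−α)×1607 = 780.28
(1−α) = 780.28/1165.3 = 0.6696;  α = 0.3304.
Bypass flow = 0.3304×1607 = 530.99 kg/h.

531 kg/h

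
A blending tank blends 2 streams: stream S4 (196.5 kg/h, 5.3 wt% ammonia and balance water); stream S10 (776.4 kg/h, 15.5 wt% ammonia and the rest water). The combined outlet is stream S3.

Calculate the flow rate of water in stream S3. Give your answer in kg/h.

842.1 kg/h

water out = water in = 196.5×0.947 + 776.4×0.845 = 842.14 kg/h.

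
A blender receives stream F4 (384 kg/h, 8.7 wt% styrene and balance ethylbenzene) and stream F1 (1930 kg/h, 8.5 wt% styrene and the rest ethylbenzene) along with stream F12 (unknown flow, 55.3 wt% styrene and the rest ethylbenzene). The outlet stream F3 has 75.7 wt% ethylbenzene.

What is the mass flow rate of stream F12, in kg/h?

1177 kg/h

Let F12 be the unknown flow. Total out = 2314 + F12.
ethylbenzene balance: 2116.5 + 0.447·F12 = 0.757·(2314 + F12)
(0.447 − 0.757)·F12 = 0.757×2314 − 2116.5 = -364.84
F12 = -364.84 / -0.310 = 1176.9 kg/h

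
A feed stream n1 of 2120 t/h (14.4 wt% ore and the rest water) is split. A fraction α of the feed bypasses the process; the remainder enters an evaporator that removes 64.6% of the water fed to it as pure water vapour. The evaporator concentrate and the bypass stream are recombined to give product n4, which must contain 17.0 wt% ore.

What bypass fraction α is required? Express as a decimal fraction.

All 2120×0.144 = 305.28 t/h of ore reaches n4, so n4 = 305.28/0.170 = 1795.8 t/h and vapour = 324.24 t/h.
The evaporator receives (1−α)·2120 of feed at 0.856 water and removes 0.646 of that water:
0.646×0.856×(1−α)×2120 = 324.24
(1−α) = 324.24/1172.3 = 0.2766;  α = 0.7234.

0.723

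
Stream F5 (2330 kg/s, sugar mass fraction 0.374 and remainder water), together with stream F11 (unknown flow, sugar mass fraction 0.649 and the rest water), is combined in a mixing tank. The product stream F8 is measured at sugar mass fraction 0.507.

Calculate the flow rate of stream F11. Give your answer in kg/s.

2182 kg/s

Let F11 be the unknown flow. Total out = 2330 + F11.
sugar balance: 871.42 + 0.649·F11 = 0.507·(2330 + F11)
(0.649 − 0.507)·F11 = 0.507×2330 − 871.42 = 309.89
F11 = 309.89 / 0.142 = 2182.3 kg/s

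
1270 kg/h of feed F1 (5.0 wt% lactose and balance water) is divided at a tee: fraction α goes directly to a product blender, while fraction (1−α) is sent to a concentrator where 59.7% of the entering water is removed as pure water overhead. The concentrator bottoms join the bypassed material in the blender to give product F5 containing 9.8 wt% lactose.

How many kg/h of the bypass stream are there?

All 1270×0.050 = 63.5 kg/h of lactose reaches F5, so F5 = 63.5/0.098 = 647.96 kg/h and vapour = 622.04 kg/h.
The evaporator receives (1−α)·1270 of feed at 0.950 water and removes 0.597 of that water:
0.597×0.950×(1−α)×1270 = 622.04
(1−α) = 622.04/720.28 = 0.8636;  α = 0.1364.
Bypass flow = 0.1364×1270 = 173.22 kg/h.

173.2 kg/h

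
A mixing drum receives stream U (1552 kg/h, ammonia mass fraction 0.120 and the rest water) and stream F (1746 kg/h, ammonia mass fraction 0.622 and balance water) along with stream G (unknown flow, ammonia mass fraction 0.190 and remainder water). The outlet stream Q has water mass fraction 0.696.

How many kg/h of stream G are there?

2365 kg/h

Let G be the unknown flow. Total out = 3298 + G.
water balance: 2025.7 + 0.810·G = 0.696·(3298 + G)
(0.810 − 0.696)·G = 0.696×3298 − 2025.7 = 269.66
G = 269.66 / 0.114 = 2365.4 kg/h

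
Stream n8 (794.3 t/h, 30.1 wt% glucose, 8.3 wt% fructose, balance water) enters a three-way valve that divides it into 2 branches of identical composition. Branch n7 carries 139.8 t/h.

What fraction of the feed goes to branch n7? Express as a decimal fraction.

0.176

Fraction to n7 = 139.8/794.3 = 0.1760.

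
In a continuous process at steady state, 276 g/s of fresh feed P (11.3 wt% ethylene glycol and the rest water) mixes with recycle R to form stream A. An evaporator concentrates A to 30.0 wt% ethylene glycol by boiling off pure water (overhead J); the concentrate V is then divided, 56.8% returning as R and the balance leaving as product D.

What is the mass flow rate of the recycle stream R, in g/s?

Overall ethylene glycol balance (none leaves overhead): ethylene glycol in fresh feed = ethylene glycol in product, i.e. 276×0.113 = (1−0.568)·V·0.300.
V = 31.188/(0.300×0.432) = 240.65 g/s.
Recycle R = 0.568×240.65 = 136.69 g/s.

136.7 g/s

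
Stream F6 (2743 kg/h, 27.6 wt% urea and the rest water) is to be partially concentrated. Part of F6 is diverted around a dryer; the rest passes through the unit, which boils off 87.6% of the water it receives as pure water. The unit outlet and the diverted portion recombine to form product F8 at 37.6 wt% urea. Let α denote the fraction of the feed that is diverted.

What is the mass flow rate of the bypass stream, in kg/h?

1593 kg/h

All 2743×0.276 = 757.07 kg/h of urea reaches F8, so F8 = 757.07/0.376 = 2013.5 kg/h and vapour = 729.52 kg/h.
The evaporator receives (1−α)·2743 of feed at 0.724 water and removes 0.876 of that water:
0.876×0.724×(1−α)×2743 = 729.52
(1−α) = 729.52/1739.7 = 0.4193;  α = 0.5807.
Bypass flow = 0.5807×2743 = 1592.7 kg/h.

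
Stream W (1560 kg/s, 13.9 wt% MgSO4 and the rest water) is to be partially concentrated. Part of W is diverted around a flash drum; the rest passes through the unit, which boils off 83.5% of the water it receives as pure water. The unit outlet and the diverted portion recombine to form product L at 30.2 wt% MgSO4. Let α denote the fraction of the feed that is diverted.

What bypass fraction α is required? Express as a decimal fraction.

All 1560×0.139 = 216.84 kg/s of MgSO4 reaches L, so L = 216.84/0.302 = 718.01 kg/s and vapour = 841.99 kg/s.
The evaporator receives (1−α)·1560 of feed at 0.861 water and removes 0.835 of that water:
0.835×0.861×(1−α)×1560 = 841.99
(1−α) = 841.99/1121.5 = 0.7507;  α = 0.2493.

0.249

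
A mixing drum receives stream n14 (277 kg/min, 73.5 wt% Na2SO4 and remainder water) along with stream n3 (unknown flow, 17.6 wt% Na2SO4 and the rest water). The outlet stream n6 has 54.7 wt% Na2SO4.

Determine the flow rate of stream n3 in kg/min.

Let n3 be the unknown flow. Total out = 277 + n3.
Na2SO4 balance: 203.59 + 0.176·n3 = 0.547·(277 + n3)
(0.176 − 0.547)·n3 = 0.547×277 − 203.59 = -52.076
n3 = -52.076 / -0.371 = 140.37 kg/min

140.4 kg/min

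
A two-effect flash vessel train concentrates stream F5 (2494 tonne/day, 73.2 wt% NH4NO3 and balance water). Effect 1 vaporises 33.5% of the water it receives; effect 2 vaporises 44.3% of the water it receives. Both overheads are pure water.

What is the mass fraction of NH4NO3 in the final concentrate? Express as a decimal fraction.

0.8806

water in feed = 2494×0.268 = 668.39 tonne/day.
After stage 1: water left = (1−0.335)×668.39 = 444.48; stream total = 2270.1 tonne/day.
After stage 2: water left = (1−0.443)×444.48 = 247.58; final concentrate = 2073.2 tonne/day.
NH4NO3 fraction = 1825.6/2073.2 = 0.8806.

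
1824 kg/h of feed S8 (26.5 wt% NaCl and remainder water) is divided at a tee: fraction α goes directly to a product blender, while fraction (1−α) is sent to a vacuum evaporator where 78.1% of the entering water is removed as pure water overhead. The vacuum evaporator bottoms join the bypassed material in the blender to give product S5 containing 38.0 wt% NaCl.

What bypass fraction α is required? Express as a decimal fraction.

All 1824×0.265 = 483.36 kg/h of NaCl reaches S5, so S5 = 483.36/0.380 = 1272 kg/h and vapour = 552 kg/h.
The evaporator receives (1−α)·1824 of feed at 0.735 water and removes 0.781 of that water:
0.781×0.735×(1−α)×1824 = 552
(1−α) = 552/1047 = 0.5272;  α = 0.4728.

0.473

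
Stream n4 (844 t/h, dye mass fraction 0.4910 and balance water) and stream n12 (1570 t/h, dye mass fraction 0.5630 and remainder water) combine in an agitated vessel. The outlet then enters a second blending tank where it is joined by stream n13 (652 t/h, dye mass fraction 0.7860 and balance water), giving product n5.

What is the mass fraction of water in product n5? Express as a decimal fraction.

Overall, product flow = 3066 t/h.
water in = 844×0.509 + 1570×0.437 + 652×0.214 = 1255.2 t/h.
water fraction in n5 = 0.4094.

0.4094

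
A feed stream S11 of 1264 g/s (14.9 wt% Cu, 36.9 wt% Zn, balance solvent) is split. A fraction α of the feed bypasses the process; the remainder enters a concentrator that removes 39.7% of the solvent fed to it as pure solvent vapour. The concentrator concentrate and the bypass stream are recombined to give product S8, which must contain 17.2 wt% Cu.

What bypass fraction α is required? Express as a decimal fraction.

0.301

All 1264×0.149 = 188.34 g/s of Cu reaches S8, so S8 = 188.34/0.172 = 1095 g/s and vapour = 169.02 g/s.
The evaporator receives (1−α)·1264 of feed at 0.482 solvent and removes 0.397 of that solvent:
0.397×0.482×(1−α)×1264 = 169.02
(1−α) = 169.02/241.87 = 0.6988;  α = 0.3012.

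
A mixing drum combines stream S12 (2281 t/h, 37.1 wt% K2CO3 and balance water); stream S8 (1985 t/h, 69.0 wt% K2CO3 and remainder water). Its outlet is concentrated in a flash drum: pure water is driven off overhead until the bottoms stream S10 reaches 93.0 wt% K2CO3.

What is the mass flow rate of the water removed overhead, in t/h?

K2CO3 entering = 2281×0.371 + 1985×0.690 = 2215.9 t/h.
All K2CO3 reports to S10, so S10 = 2215.9/0.930 = 2382.7 t/h.
Total feed = 4266 t/h; overhead = 4266 − 2382.7 = 1883.3 t/h.

1883 t/h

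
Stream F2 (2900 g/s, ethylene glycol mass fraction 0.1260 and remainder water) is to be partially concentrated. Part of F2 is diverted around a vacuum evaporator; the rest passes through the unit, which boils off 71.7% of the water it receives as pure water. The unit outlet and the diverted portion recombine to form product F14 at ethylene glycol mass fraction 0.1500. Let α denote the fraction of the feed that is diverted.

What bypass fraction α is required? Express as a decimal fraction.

All 2900×0.126 = 365.4 g/s of ethylene glycol reaches F14, so F14 = 365.4/0.150 = 2436 g/s and vapour = 464 g/s.
The evaporator receives (1−α)·2900 of feed at 0.874 water and removes 0.717 of that water:
0.717×0.874×(1−α)×2900 = 464
(1−α) = 464/1817.3 = 0.2553;  α = 0.7447.

0.745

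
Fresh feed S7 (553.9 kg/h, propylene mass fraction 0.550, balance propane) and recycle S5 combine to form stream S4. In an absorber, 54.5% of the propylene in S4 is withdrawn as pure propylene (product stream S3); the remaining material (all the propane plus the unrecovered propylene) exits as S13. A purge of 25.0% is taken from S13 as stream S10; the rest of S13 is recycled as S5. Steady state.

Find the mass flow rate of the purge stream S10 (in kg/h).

propane enters only via S7 and leaves only via the purge: 553.9×0.450 = 0.250×(propane in S13), and the absorber passes all propane, so propane in S4 = propane in S13 = 997.02 kg/h.
propylene in S4: m_A = 553.9×0.550 + (1−0.250)·(1−0.545)·m_A, so m_A = 304.65/0.6588 = 462.46 kg/h.
S13 = (1−0.545)×462.46 + 997.02 = 1207.4 kg/h.
Purge S10 = 0.250×1207.4 = 301.86 kg/h.

301.9 kg/h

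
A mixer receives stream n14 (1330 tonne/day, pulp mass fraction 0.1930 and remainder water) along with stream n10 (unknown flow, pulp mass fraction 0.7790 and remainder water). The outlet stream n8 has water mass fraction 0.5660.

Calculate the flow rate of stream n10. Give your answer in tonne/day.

Let n10 be the unknown flow. Total out = 1330 + n10.
water balance: 1073.3 + 0.221·n10 = 0.566·(1330 + n10)
(0.221 − 0.566)·n10 = 0.566×1330 − 1073.3 = -320.53
n10 = -320.53 / -0.345 = 929.07 tonne/day

929.1 tonne/day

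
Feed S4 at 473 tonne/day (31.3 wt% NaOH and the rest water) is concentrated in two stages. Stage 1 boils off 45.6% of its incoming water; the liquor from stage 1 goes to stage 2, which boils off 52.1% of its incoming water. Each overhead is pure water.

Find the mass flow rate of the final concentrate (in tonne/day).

232.7 tonne/day

water in feed = 473×0.687 = 324.95 tonne/day.
After stage 1: water left = (1−0.456)×324.95 = 176.77; stream total = 324.82 tonne/day.
After stage 2: water left = (1−0.521)×176.77 = 84.674; final concentrate = 232.72 tonne/day.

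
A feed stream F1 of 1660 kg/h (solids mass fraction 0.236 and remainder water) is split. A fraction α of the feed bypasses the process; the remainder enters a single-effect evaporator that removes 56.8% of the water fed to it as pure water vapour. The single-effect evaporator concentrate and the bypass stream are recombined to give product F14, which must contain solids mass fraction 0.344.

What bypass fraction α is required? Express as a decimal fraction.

All 1660×0.236 = 391.76 kg/h of solids reaches F14, so F14 = 391.76/0.344 = 1138.8 kg/h and vapour = 521.16 kg/h.
The evaporator receives (1−α)·1660 of feed at 0.764 water and removes 0.568 of that water:
0.568×0.764×(1−α)×1660 = 521.16
(1−α) = 521.16/720.36 = 0.7235;  α = 0.2765.

0.277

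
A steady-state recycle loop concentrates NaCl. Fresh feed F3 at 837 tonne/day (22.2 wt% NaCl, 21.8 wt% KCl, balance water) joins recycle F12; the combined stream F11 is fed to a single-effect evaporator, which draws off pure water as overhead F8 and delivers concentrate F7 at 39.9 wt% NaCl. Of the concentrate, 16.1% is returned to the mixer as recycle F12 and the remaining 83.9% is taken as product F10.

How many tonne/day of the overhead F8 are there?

371.3 tonne/day

Overall NaCl balance (none leaves overhead): NaCl in fresh feed = NaCl in product, i.e. 837×0.222 = (1−0.161)·F7·0.399.
F7 = 185.81/(0.399×0.839) = 555.06 tonne/day.
Recycle F12 = 0.161×555.06 = 89.365 tonne/day.
Combined feed F11 = 837 + 89.365 = 926.37 tonne/day.
Overhead F8 = F11 − F7 = 926.37 − 555.06 = 371.3 tonne/day.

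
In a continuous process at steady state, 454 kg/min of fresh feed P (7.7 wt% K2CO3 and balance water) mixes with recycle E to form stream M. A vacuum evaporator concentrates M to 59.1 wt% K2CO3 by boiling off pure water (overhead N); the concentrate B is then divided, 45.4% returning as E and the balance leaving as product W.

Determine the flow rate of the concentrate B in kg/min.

108.3 kg/min

Overall K2CO3 balance (none leaves overhead): K2CO3 in fresh feed = K2CO3 in product, i.e. 454×0.077 = (1−0.454)·B·0.591.
B = 34.958/(0.591×0.546) = 108.33 kg/min.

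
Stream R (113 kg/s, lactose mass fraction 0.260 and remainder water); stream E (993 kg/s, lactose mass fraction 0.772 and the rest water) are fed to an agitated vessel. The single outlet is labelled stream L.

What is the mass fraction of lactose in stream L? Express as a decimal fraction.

0.720

Total flow out = 113 + 993 = 1106 kg/s.
lactose in = 113×0.260 + 993×0.772 = 795.98 kg/s.
lactose mass fraction in L = 795.98/1106 = 0.720.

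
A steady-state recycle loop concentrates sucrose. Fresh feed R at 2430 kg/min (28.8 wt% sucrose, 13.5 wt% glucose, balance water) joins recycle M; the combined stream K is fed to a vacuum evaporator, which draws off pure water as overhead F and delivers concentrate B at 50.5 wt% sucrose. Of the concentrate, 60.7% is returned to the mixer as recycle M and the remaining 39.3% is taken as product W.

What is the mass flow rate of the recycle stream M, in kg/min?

2140 kg/min

Overall sucrose balance (none leaves overhead): sucrose in fresh feed = sucrose in product, i.e. 2430×0.288 = (1−0.607)·B·0.505.
B = 699.84/(0.505×0.393) = 3526.3 kg/min.
Recycle M = 0.607×3526.3 = 2140.4 kg/min.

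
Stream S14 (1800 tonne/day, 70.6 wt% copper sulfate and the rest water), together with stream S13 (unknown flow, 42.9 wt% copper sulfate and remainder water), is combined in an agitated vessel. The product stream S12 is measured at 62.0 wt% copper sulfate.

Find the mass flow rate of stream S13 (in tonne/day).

810.5 tonne/day

Let S13 be the unknown flow. Total out = 1800 + S13.
copper sulfate balance: 1270.8 + 0.429·S13 = 0.620·(1800 + S13)
(0.429 − 0.620)·S13 = 0.620×1800 − 1270.8 = -154.8
S13 = -154.8 / -0.191 = 810.47 tonne/day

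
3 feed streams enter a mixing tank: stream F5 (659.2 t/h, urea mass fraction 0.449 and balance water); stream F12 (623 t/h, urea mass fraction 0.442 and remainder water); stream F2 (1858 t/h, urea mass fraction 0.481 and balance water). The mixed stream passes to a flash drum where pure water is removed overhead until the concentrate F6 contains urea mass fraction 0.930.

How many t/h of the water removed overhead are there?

1565 t/h

urea entering = 659.2×0.449 + 623×0.442 + 1858×0.481 = 1465 t/h.
All urea reports to F6, so F6 = 1465/0.930 = 1575.3 t/h.
Total feed = 3140.2 t/h; overhead = 3140.2 − 1575.3 = 1564.9 t/h.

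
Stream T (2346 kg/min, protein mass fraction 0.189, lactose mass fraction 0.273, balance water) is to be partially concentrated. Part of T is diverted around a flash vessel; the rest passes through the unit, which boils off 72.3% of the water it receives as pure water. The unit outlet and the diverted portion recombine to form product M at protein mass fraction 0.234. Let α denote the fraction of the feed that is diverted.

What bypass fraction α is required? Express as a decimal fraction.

All 2346×0.189 = 443.39 kg/min of protein reaches M, so M = 443.39/0.234 = 1894.8 kg/min and vapour = 451.15 kg/min.
The evaporator receives (1−α)·2346 of feed at 0.538 water and removes 0.723 of that water:
0.723×0.538×(1−α)×2346 = 451.15
(1−α) = 451.15/912.53 = 0.4944;  α = 0.5056.

0.506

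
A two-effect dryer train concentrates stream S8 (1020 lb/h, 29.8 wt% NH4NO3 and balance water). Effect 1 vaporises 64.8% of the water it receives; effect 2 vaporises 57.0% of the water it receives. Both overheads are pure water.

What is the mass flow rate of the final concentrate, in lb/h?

412.3 lb/h

water in feed = 1020×0.702 = 716.04 lb/h.
After stage 1: water left = (1−0.648)×716.04 = 252.05; stream total = 556.01 lb/h.
After stage 2: water left = (1−0.570)×252.05 = 108.38; final concentrate = 412.34 lb/h.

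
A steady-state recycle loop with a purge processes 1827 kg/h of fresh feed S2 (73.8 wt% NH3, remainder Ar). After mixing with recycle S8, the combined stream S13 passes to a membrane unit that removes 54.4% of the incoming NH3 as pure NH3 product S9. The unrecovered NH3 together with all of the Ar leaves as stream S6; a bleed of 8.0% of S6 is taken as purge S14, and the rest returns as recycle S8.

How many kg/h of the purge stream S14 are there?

Ar enters only via S2 and leaves only via the purge: 1827×0.262 = 0.080×(Ar in S6), and the membrane unit passes all Ar, so Ar in S13 = Ar in S6 = 5983.4 kg/h.
NH3 in S13: m_A = 1827×0.738 + (1−0.080)·(1−0.544)·m_A, so m_A = 1348.3/0.5805 = 2322.8 kg/h.
S6 = (1−0.544)×2322.8 + 5983.4 = 7042.6 kg/h.
Purge S14 = 0.080×7042.6 = 563.41 kg/h.

563.4 kg/h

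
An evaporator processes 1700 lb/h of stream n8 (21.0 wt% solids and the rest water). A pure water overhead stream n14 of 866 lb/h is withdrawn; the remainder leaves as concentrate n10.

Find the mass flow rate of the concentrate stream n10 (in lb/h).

834 lb/h

Concentrate = 1700 − 866 = 834 lb/h.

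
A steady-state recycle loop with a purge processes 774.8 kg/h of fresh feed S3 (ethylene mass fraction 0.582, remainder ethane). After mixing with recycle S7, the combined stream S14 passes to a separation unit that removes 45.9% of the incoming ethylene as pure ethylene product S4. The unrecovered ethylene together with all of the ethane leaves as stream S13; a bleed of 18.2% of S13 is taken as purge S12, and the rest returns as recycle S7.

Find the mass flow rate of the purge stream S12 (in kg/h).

ethane enters only via S3 and leaves only via the purge: 774.8×0.418 = 0.182×(ethane in S13), and the separation unit passes all ethane, so ethane in S14 = ethane in S13 = 1779.5 kg/h.
ethylene in S14: m_A = 774.8×0.582 + (1−0.182)·(1−0.459)·m_A, so m_A = 450.93/0.5575 = 808.9 kg/h.
S13 = (1−0.459)×808.9 + 1779.5 = 2217.1 kg/h.
Purge S12 = 0.182×2217.1 = 403.51 kg/h.

403.5 kg/h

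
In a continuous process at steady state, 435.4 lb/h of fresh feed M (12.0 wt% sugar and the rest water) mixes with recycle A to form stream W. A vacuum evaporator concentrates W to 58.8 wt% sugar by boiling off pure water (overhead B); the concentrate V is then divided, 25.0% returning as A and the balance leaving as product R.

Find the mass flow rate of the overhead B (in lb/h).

Overall sugar balance (none leaves overhead): sugar in fresh feed = sugar in product, i.e. 435.4×0.120 = (1−0.250)·V·0.588.
V = 52.248/(0.588×0.750) = 118.48 lb/h.
Recycle A = 0.250×118.48 = 29.619 lb/h.
Combined feed W = 435.4 + 29.619 = 465.02 lb/h.
Overhead B = W − V = 465.02 − 118.48 = 346.54 lb/h.

346.5 lb/h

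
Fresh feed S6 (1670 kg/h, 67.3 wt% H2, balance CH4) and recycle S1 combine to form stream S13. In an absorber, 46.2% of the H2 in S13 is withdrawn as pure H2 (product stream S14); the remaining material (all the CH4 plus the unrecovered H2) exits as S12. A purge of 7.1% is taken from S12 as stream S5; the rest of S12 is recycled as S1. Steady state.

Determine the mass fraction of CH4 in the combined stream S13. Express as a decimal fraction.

0.774

CH4 enters only via S6 and leaves only via the purge: 1670×0.327 = 0.071×(CH4 in S12), and the absorber passes all CH4, so CH4 in S13 = CH4 in S12 = 7691.4 kg/h.
H2 in S13: m_A = 1670×0.673 + (1−0.071)·(1−0.462)·m_A, so m_A = 1123.9/0.5002 = 2246.9 kg/h.
S13 = 2246.9 + 7691.4 = 9938.3 kg/h.
CH4 fraction in S13 = 7691.4/9938.3 = 0.774.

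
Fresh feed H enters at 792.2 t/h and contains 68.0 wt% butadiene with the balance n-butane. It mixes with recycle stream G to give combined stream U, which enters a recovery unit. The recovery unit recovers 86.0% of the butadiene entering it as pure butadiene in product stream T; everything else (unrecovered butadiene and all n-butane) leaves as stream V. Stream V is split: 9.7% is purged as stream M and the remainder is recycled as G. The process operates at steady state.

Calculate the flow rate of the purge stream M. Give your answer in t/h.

n-butane enters only via H and leaves only via the purge: 792.2×0.320 = 0.097×(n-butane in V), and the recovery unit passes all n-butane, so n-butane in U = n-butane in V = 2613.4 t/h.
butadiene in U: m_A = 792.2×0.680 + (1−0.097)·(1−0.860)·m_A, so m_A = 538.7/0.8736 = 616.65 t/h.
V = (1−0.860)×616.65 + 2613.4 = 2699.8 t/h.
Purge M = 0.097×2699.8 = 261.88 t/h.

261.9 t/h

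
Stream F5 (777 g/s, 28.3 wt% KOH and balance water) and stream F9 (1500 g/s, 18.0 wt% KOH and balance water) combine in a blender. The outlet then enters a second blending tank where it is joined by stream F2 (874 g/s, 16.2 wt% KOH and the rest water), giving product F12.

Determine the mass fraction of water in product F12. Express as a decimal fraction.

Overall, product flow = 3151 g/s.
water in = 777×0.717 + 1500×0.820 + 874×0.838 = 2519.5 g/s.
water fraction in F12 = 0.7996.

0.7996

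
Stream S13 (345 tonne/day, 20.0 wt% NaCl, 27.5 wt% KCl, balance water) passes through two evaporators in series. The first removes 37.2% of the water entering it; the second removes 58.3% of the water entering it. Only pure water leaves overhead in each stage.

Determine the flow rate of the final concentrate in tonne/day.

211.3 tonne/day

water in feed = 345×0.525 = 181.12 tonne/day.
After stage 1: water left = (1−0.372)×181.12 = 113.75; stream total = 277.62 tonne/day.
After stage 2: water left = (1−0.583)×113.75 = 47.432; final concentrate = 211.31 tonne/day.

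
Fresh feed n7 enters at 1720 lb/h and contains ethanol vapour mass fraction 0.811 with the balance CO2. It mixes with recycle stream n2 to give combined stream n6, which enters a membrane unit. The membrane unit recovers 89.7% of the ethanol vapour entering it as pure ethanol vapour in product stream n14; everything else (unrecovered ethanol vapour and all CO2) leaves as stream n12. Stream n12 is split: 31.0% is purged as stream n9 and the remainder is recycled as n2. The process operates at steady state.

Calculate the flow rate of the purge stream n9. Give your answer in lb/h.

CO2 enters only via n7 and leaves only via the purge: 1720×0.189 = 0.310×(CO2 in n12), and the membrane unit passes all CO2, so CO2 in n6 = CO2 in n12 = 1048.6 lb/h.
ethanol vapour in n6: m_A = 1720×0.811 + (1−0.310)·(1−0.897)·m_A, so m_A = 1394.9/0.9289 = 1501.6 lb/h.
n12 = (1−0.897)×1501.6 + 1048.6 = 1203.3 lb/h.
Purge n9 = 0.310×1203.3 = 373.03 lb/h.

373 lb/h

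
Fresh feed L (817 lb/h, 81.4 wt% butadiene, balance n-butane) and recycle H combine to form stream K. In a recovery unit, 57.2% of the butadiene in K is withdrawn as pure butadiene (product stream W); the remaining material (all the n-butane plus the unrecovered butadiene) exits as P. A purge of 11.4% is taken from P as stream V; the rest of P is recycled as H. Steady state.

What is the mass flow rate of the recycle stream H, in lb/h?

1587 lb/h

n-butane enters only via L and leaves only via the purge: 817×0.186 = 0.114×(n-butane in P), and the recovery unit passes all n-butane, so n-butane in K = n-butane in P = 1333 lb/h.
butadiene in K: m_A = 817×0.814 + (1−0.114)·(1−0.572)·m_A, so m_A = 665.04/0.6208 = 1071.3 lb/h.
P = (1−0.572)×1071.3 + 1333 = 1791.5 lb/h.
Recycle H = (1−0.114)×1791.5 = 1587.3 lb/h.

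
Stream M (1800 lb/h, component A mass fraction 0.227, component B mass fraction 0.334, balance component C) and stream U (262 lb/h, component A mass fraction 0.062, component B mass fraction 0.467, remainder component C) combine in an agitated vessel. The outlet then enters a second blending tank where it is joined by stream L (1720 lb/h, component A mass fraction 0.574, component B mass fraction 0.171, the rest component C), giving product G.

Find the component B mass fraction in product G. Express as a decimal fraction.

Overall, product flow = 3782 lb/h.
component B in = 1800×0.334 + 262×0.467 + 1720×0.171 = 1017.7 lb/h.
component B fraction in G = 0.269.

0.269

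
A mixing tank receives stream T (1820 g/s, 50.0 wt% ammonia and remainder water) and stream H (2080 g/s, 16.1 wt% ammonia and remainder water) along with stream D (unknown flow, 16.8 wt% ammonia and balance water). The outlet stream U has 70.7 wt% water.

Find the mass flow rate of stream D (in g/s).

817.4 g/s

Let D be the unknown flow. Total out = 3900 + D.
water balance: 2655.1 + 0.832·D = 0.707·(3900 + D)
(0.832 − 0.707)·D = 0.707×3900 − 2655.1 = 102.18
D = 102.18 / 0.125 = 817.44 g/s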